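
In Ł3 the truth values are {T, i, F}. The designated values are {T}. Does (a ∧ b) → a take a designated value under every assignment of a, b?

Yes

Every assignment of a, b over {T, i, F} gives a value in {T}.
In particular, with a=i, b=i: (a ∧ b) → a = T.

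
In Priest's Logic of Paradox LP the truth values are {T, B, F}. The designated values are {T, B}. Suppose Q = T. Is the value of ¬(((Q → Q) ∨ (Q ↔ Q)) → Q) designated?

No

Q → Q = T → T = T
Q ↔ Q = T ↔ T = T
(Q → Q) ∨ (Q ↔ Q) = T ∨ T = T
((Q → Q) ∨ (Q ↔ Q)) → Q = T → T = T
¬(((Q → Q) ∨ (Q ↔ Q)) → Q) = ¬T = F
F ∉ {T, B}.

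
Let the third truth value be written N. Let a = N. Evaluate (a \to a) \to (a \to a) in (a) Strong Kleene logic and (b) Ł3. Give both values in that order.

In Strong Kleene logic: a \to a = N \to N = N  [\lnot N \lor N]
a \to a = N \to N = N
(a \to a) \to (a \to a) = N \to N = N
In Ł3: a \to a = N \to N = true  [min(1, 1−½+½)]
a \to a = N \to N = true
(a \to a) \to (a \to a) = true \to true = true
They differ because Strong Kleene logic and Ł3 treat N differently under implication.

N; true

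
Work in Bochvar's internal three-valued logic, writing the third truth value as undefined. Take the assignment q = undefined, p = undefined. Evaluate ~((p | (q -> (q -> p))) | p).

undefined

q -> p = undefined -> undefined = undefined  [any arg is the third value ⇒ result is the third value]
q -> (q -> p) = undefined -> undefined = undefined
p | (q -> (q -> p)) = undefined | undefined = undefined
(p | (q -> (q -> p))) | p = undefined | undefined = undefined
~((p | (q -> (q -> p))) | p) = ~undefined = undefined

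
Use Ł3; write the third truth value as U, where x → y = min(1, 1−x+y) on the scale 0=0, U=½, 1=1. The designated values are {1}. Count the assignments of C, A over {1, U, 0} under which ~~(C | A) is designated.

5

Of the 9 assignments, 5 give a value in {1}.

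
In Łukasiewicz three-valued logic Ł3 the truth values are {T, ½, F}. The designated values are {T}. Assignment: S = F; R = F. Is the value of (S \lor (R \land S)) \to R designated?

Yes

R \land S = F \land F = F
S \lor (R \land S) = F \lor F = F
(S \lor (R \land S)) \to R = F \to F = T
T ∈ {T}.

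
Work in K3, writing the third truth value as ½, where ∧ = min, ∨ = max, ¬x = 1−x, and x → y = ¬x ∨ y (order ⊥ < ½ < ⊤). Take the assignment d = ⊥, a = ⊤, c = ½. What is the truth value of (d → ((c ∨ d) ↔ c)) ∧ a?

c ∨ d = ½ ∨ ⊥ = ½
(c ∨ d) ↔ c = ½ ↔ ½ = ½
d → ((c ∨ d) ↔ c) = ⊥ → ½ = ⊤  [¬⊥ ∨ ½]
(d → ((c ∨ d) ↔ c)) ∧ a = ⊤ ∧ ⊤ = ⊤

⊤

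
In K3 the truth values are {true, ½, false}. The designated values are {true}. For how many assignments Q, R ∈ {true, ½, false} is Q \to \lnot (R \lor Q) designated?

Designated under: (Q=false, R=true); (Q=false, R=½); (Q=false, R=false).

3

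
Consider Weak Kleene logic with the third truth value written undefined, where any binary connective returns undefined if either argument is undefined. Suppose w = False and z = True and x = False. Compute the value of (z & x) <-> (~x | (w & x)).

z & x = True & False = False
~x = ~False = True
w & x = False & False = False
~x | (w & x) = True | False = True
(z & x) <-> (~x | (w & x)) = False <-> True = False

False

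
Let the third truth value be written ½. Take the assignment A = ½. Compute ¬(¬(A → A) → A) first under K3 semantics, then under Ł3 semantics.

In K3: A → A = ½ → ½ = ½  [¬½ ∨ ½]
¬(A → A) = ¬½ = ½
¬(A → A) → A = ½ → ½ = ½
¬(¬(A → A) → A) = ¬½ = ½
In Ł3: A → A = ½ → ½ = True  [min(1, 1−½+½)]
¬(A → A) = ¬True = False
¬(A → A) → A = False → ½ = True
¬(¬(A → A) → A) = ¬True = False
They differ because K3 and Ł3 treat ½ differently under implication.

½; False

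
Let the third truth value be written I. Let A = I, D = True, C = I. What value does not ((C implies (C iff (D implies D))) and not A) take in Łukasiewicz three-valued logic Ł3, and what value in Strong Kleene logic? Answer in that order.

In Łukasiewicz three-valued logic Ł3: D implies D = True implies True = True
C iff (D implies D) = I iff True = I  [1 − |½−1|]
C implies (C iff (D implies D)) = I implies I = True
not A = not I = I
(C implies (C iff (D implies D))) and not A = True and I = I
not ((C implies (C iff (D implies D))) and not A) = not I = I
In Strong Kleene logic: D implies D = True implies True = True
C iff (D implies D) = I iff True = I
C implies (C iff (D implies D)) = I implies I = I
not A = not I = I
(C implies (C iff (D implies D))) and not A = I and I = I
not ((C implies (C iff (D implies D))) and not A) = not I = I

I; I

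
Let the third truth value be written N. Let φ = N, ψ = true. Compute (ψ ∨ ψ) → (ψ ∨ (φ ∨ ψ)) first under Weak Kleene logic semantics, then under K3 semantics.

N; true

In Weak Kleene logic: ψ ∨ ψ = true ∨ true = true
φ ∨ ψ = N ∨ true = N
ψ ∨ (φ ∨ ψ) = true ∨ N = N
(ψ ∨ ψ) → (ψ ∨ (φ ∨ ψ)) = true → N = N  [any arg is the third value ⇒ result is the third value]
In K3: ψ ∨ ψ = true ∨ true = true
φ ∨ ψ = N ∨ true = true
ψ ∨ (φ ∨ ψ) = true ∨ true = true
(ψ ∨ ψ) → (ψ ∨ (φ ∨ ψ)) = true → true = true
They differ because Weak Kleene logic and K3 treat N differently under the binary connectives.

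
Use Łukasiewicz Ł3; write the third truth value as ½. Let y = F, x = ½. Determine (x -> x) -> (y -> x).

T

x -> x = ½ -> ½ = T  [min(1, 1−½+½)]
y -> x = F -> ½ = T
(x -> x) -> (y -> x) = T -> T = T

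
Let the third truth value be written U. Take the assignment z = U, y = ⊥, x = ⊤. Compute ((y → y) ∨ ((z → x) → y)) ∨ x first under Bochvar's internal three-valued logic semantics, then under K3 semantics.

In Bochvar's internal three-valued logic: y → y = ⊥ → ⊥ = ⊤
z → x = U → ⊤ = U
(z → x) → y = U → ⊥ = U
(y → y) ∨ ((z → x) → y) = ⊤ ∨ U = U
((y → y) ∨ ((z → x) → y)) ∨ x = U ∨ ⊤ = U
In K3: y → y = ⊥ → ⊥ = ⊤
z → x = U → ⊤ = ⊤
(z → x) → y = ⊤ → ⊥ = ⊥
(y → y) ∨ ((z → x) → y) = ⊤ ∨ ⊥ = ⊤
((y → y) ∨ ((z → x) → y)) ∨ x = ⊤ ∨ ⊤ = ⊤
They differ because Bochvar's internal three-valued logic and K3 treat U differently under the binary connectives.

U; ⊤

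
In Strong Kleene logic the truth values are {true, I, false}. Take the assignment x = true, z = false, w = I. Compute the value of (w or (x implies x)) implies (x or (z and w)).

true

x implies x = true implies true = true
w or (x implies x) = I or true = true
z and w = false and I = false
x or (z and w) = true or false = true
(w or (x implies x)) implies (x or (z and w)) = true implies true = true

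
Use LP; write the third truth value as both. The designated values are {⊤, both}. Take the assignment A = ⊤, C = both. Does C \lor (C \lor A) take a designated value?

Yes

C \lor A = both \lor ⊤ = ⊤
C \lor (C \lor A) = both \lor ⊤ = ⊤
⊤ ∈ {⊤, both}.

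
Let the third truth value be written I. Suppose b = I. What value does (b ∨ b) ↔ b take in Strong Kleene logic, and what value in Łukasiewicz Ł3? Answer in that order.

In Strong Kleene logic: b ∨ b = I ∨ I = I
(b ∨ b) ↔ b = I ↔ I = I
In Łukasiewicz Ł3: b ∨ b = I ∨ I = I
(b ∨ b) ↔ b = I ↔ I = true  [1 − |½−½|]
They differ because Strong Kleene logic and Łukasiewicz Ł3 treat I differently under implication.

I; true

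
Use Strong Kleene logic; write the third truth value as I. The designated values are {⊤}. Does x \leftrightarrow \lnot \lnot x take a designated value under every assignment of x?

No

Countermodel: x=I gives I, which is not designated.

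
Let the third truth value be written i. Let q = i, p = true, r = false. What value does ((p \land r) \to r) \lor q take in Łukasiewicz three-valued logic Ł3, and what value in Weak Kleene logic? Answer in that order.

true; i

In Łukasiewicz three-valued logic Ł3: p \land r = true \land false = false
(p \land r) \to r = false \to false = true
((p \land r) \to r) \lor q = true \lor i = true
In Weak Kleene logic: p \land r = true \land false = false
(p \land r) \to r = false \to false = true
((p \land r) \to r) \lor q = true \lor i = i
They differ because Łukasiewicz three-valued logic Ł3 and Weak Kleene logic treat i differently under the binary connectives.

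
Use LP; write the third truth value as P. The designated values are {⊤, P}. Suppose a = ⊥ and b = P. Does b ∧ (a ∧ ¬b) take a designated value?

¬b = ¬P = P
a ∧ ¬b = ⊥ ∧ P = ⊥
b ∧ (a ∧ ¬b) = P ∧ ⊥ = ⊥
⊥ ∉ {⊤, P}.

No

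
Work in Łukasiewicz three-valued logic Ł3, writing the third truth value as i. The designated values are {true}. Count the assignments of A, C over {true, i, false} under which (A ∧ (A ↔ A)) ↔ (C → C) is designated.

Designated under: (A=true, C=true); (A=true, C=i); (A=true, C=false).

3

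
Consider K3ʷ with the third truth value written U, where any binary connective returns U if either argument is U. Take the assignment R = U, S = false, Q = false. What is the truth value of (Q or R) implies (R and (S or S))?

Q or R = false or U = U
S or S = false or false = false
R and (S or S) = U and false = U
(Q or R) implies (R and (S or S)) = U implies U = U

U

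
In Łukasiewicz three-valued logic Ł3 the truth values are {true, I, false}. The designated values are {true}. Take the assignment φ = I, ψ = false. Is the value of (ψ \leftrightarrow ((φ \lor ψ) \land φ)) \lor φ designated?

No

φ \lor ψ = I \lor false = I
(φ \lor ψ) \land φ = I \land I = I
ψ \leftrightarrow ((φ \lor ψ) \land φ) = false \leftrightarrow I = I
(ψ \leftrightarrow ((φ \lor ψ) \land φ)) \lor φ = I \lor I = I
I ∉ {true}.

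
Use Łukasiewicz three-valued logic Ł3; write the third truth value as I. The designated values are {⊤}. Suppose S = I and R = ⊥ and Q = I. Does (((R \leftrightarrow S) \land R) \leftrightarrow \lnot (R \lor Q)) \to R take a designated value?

R \leftrightarrow S = ⊥ \leftrightarrow I = I  [1 − |0−½|]
(R \leftrightarrow S) \land R = I \land ⊥ = ⊥
R \lor Q = ⊥ \lor I = I
\lnot (R \lor Q) = \lnot I = I
((R \leftrightarrow S) \land R) \leftrightarrow \lnot (R \lor Q) = ⊥ \leftrightarrow I = I
(((R \leftrightarrow S) \land R) \leftrightarrow \lnot (R \lor Q)) \to R = I \to ⊥ = I
I ∉ {⊤}.

No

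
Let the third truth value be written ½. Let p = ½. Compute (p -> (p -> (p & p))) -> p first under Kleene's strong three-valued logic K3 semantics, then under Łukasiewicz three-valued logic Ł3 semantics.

½; ½

In Kleene's strong three-valued logic K3: p & p = ½ & ½ = ½
p -> (p & p) = ½ -> ½ = ½
p -> (p -> (p & p)) = ½ -> ½ = ½
(p -> (p -> (p & p))) -> p = ½ -> ½ = ½
In Łukasiewicz three-valued logic Ł3: p & p = ½ & ½ = ½
p -> (p & p) = ½ -> ½ = T  [min(1, 1−½+½)]
p -> (p -> (p & p)) = ½ -> T = T
(p -> (p -> (p & p))) -> p = T -> ½ = ½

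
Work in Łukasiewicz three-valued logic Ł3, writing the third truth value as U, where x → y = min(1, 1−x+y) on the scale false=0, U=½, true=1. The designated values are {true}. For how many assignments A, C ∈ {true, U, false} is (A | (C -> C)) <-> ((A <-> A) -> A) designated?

Designated under: (A=true, C=true); (A=true, C=U); (A=true, C=false).

3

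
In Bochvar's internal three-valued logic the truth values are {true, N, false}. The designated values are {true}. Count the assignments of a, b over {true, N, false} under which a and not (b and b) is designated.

1

Designated under: (a=true, b=false).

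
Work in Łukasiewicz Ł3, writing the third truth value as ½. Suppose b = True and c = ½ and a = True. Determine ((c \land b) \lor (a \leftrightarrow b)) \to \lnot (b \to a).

False

c \land b = ½ \land True = ½
a \leftrightarrow b = True \leftrightarrow True = True
(c \land b) \lor (a \leftrightarrow b) = ½ \lor True = True
b \to a = True \to True = True
\lnot (b \to a) = \lnot True = False
((c \land b) \lor (a \leftrightarrow b)) \to \lnot (b \to a) = True \to False = False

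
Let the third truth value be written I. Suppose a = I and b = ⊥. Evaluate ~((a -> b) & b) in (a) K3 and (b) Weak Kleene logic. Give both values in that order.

In K3: a -> b = I -> ⊥ = I
(a -> b) & b = I & ⊥ = ⊥
~((a -> b) & b) = ~⊥ = ⊤
In Weak Kleene logic: a -> b = I -> ⊥ = I
(a -> b) & b = I & ⊥ = I
~((a -> b) & b) = ~I = I
They differ because K3 and Weak Kleene logic treat I differently under the binary connectives.

⊤; I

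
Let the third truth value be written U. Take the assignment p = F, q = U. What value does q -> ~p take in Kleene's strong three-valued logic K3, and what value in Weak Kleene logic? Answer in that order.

In Kleene's strong three-valued logic K3: ~p = ~F = T
q -> ~p = U -> T = T
In Weak Kleene logic: ~p = ~F = T
q -> ~p = U -> T = U  [any arg is the third value ⇒ result is the third value]
They differ because Kleene's strong three-valued logic K3 and Weak Kleene logic treat U differently under the binary connectives.

T; U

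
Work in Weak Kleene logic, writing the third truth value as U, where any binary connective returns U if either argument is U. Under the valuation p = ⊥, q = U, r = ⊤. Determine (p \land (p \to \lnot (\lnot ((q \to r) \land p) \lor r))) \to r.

q \to r = U \to ⊤ = U  [any arg is the third value ⇒ result is the third value]
(q \to r) \land p = U \land ⊥ = U
\lnot ((q \to r) \land p) = \lnot U = U
\lnot ((q \to r) \land p) \lor r = U \lor ⊤ = U
\lnot (\lnot ((q \to r) \land p) \lor r) = \lnot U = U
p \to \lnot (\lnot ((q \to r) \land p) \lor r) = ⊥ \to U = U
p \land (p \to \lnot (\lnot ((q \to r) \land p) \lor r)) = ⊥ \land U = U
(p \land (p \to \lnot (\lnot ((q \to r) \land p) \lor r))) \to r = U \to ⊤ = U

U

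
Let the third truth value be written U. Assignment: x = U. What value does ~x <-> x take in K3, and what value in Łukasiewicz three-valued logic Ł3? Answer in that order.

In K3: ~x = ~U = U
~x <-> x = U <-> U = U
In Łukasiewicz three-valued logic Ł3: ~x = ~U = U
~x <-> x = U <-> U = ⊤  [1 − |½−½|]
They differ because K3 and Łukasiewicz three-valued logic Ł3 treat U differently under implication.

U; ⊤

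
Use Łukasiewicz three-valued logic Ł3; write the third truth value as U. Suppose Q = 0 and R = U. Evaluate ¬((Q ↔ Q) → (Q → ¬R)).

0

Q ↔ Q = 0 ↔ 0 = 1
¬R = ¬U = U
Q → ¬R = 0 → U = 1
(Q ↔ Q) → (Q → ¬R) = 1 → 1 = 1
¬((Q ↔ Q) → (Q → ¬R)) = ¬1 = 0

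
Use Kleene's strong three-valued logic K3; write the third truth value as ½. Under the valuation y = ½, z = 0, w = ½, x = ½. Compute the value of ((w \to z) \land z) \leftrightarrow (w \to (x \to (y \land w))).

w \to z = ½ \to 0 = ½  [\lnot ½ \lor 0]
(w \to z) \land z = ½ \land 0 = 0
y \land w = ½ \land ½ = ½
x \to (y \land w) = ½ \to ½ = ½
w \to (x \to (y \land w)) = ½ \to ½ = ½
((w \to z) \land z) \leftrightarrow (w \to (x \to (y \land w))) = 0 \leftrightarrow ½ = ½

½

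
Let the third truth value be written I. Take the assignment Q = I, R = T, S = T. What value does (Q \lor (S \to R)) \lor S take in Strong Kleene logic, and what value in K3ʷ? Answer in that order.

T; I

In Strong Kleene logic: S \to R = T \to T = T
Q \lor (S \to R) = I \lor T = T
(Q \lor (S \to R)) \lor S = T \lor T = T
In K3ʷ: S \to R = T \to T = T
Q \lor (S \to R) = I \lor T = I
(Q \lor (S \to R)) \lor S = I \lor T = I
They differ because Strong Kleene logic and K3ʷ treat I differently under the binary connectives.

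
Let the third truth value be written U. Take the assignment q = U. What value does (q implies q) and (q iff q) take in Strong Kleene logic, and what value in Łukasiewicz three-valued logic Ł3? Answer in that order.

In Strong Kleene logic: q implies q = U implies U = U  [not U or U]
q iff q = U iff U = U
(q implies q) and (q iff q) = U and U = U
In Łukasiewicz three-valued logic Ł3: q implies q = U implies U = true
q iff q = U iff U = true
(q implies q) and (q iff q) = true and true = true
They differ because Strong Kleene logic and Łukasiewicz three-valued logic Ł3 treat U differently under implication.

U; true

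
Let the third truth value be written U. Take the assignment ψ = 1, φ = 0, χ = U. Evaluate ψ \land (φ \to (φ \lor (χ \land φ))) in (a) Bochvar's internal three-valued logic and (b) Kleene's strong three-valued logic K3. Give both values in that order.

In Bochvar's internal three-valued logic: χ \land φ = U \land 0 = U
φ \lor (χ \land φ) = 0 \lor U = U
φ \to (φ \lor (χ \land φ)) = 0 \to U = U  [any arg is the third value ⇒ result is the third value]
ψ \land (φ \to (φ \lor (χ \land φ))) = 1 \land U = U
In Kleene's strong three-valued logic K3: χ \land φ = U \land 0 = 0
φ \lor (χ \land φ) = 0 \lor 0 = 0
φ \to (φ \lor (χ \land φ)) = 0 \to 0 = 1
ψ \land (φ \to (φ \lor (χ \land φ))) = 1 \land 1 = 1
They differ because Bochvar's internal three-valued logic and Kleene's strong three-valued logic K3 treat U differently under the binary connectives.

U; 1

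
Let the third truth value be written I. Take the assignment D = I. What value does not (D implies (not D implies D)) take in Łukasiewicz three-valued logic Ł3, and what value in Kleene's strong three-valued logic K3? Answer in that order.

false; I

In Łukasiewicz three-valued logic Ł3: not D = not I = I
not D implies D = I implies I = true  [min(1, 1−½+½)]
D implies (not D implies D) = I implies true = true
not (D implies (not D implies D)) = not true = false
In Kleene's strong three-valued logic K3: not D = not I = I
not D implies D = I implies I = I  [not I or I]
D implies (not D implies D) = I implies I = I
not (D implies (not D implies D)) = not I = I
They differ because Łukasiewicz three-valued logic Ł3 and Kleene's strong three-valued logic K3 treat I differently under implication.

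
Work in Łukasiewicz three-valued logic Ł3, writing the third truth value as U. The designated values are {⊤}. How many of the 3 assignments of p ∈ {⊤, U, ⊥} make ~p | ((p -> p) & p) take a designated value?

p=⊤: ⊤ ✓
p=U: U ·
p=⊥: ⊤ ✓

2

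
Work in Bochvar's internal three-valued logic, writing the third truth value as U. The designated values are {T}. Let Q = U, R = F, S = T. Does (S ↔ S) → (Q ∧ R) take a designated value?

S ↔ S = T ↔ T = T
Q ∧ R = U ∧ F = U
(S ↔ S) → (Q ∧ R) = T → U = U
U ∉ {T}.

No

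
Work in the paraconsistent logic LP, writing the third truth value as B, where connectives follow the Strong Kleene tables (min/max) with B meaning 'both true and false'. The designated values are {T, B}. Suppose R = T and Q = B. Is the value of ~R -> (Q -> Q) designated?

~R = ~T = F
Q -> Q = B -> B = B  [~B | B]
~R -> (Q -> Q) = F -> B = T
T ∈ {T, B}.

Yes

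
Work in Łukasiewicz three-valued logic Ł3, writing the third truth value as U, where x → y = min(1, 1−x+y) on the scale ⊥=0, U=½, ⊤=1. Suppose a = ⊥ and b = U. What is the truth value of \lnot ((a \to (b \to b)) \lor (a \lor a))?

⊥

b \to b = U \to U = ⊤  [min(1, 1−½+½)]
a \to (b \to b) = ⊥ \to ⊤ = ⊤
a \lor a = ⊥ \lor ⊥ = ⊥
(a \to (b \to b)) \lor (a \lor a) = ⊤ \lor ⊥ = ⊤
\lnot ((a \to (b \to b)) \lor (a \lor a)) = \lnot ⊤ = ⊥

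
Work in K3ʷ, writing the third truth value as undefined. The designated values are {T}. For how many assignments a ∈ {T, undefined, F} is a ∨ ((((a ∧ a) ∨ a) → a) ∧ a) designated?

1

a=T: T ✓
a=undefined: undefined ·
a=F: F ·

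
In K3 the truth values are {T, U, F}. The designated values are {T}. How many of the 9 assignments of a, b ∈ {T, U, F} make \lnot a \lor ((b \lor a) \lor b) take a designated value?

Of the 9 assignments, 7 give a value in {T}.

7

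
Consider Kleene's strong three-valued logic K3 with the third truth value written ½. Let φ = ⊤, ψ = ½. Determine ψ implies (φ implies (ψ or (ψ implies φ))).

ψ implies φ = ½ implies ⊤ = ⊤  [not ½ or ⊤]
ψ or (ψ implies φ) = ½ or ⊤ = ⊤
φ implies (ψ or (ψ implies φ)) = ⊤ implies ⊤ = ⊤
ψ implies (φ implies (ψ or (ψ implies φ))) = ½ implies ⊤ = ⊤

⊤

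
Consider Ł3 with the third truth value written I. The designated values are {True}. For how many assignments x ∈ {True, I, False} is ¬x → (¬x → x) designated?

x=True: True ✓
x=I: True ✓
x=False: False ·

2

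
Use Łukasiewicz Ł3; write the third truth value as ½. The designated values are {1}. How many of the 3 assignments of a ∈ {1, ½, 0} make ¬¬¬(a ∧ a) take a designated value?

a=1: 0 ·
a=½: ½ ·
a=0: 1 ✓

1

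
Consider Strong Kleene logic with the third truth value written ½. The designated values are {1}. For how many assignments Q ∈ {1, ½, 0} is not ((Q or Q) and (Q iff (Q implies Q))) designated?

Q=1: 0 ·
Q=½: ½ ·
Q=0: 1 ✓

1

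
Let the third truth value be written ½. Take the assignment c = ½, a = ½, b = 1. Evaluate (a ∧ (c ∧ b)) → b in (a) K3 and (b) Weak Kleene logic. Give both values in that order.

1; ½

In K3: c ∧ b = ½ ∧ 1 = ½
a ∧ (c ∧ b) = ½ ∧ ½ = ½
(a ∧ (c ∧ b)) → b = ½ → 1 = 1  [¬½ ∨ 1]
In Weak Kleene logic: c ∧ b = ½ ∧ 1 = ½
a ∧ (c ∧ b) = ½ ∧ ½ = ½
(a ∧ (c ∧ b)) → b = ½ → 1 = ½  [any arg is the third value ⇒ result is the third value]
They differ because K3 and Weak Kleene logic treat ½ differently under the binary connectives.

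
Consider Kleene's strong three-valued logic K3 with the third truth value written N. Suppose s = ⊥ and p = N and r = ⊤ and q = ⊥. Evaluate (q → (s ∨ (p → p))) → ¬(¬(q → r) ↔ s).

p → p = N → N = N  [¬N ∨ N]
s ∨ (p → p) = ⊥ ∨ N = N
q → (s ∨ (p → p)) = ⊥ → N = ⊤
q → r = ⊥ → ⊤ = ⊤
¬(q → r) = ¬⊤ = ⊥
¬(q → r) ↔ s = ⊥ ↔ ⊥ = ⊤
¬(¬(q → r) ↔ s) = ¬⊤ = ⊥
(q → (s ∨ (p → p))) → ¬(¬(q → r) ↔ s) = ⊤ → ⊥ = ⊥

⊥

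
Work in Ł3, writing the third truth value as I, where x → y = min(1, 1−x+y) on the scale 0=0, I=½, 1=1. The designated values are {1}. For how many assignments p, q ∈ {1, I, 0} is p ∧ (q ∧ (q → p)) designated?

Designated under: (p=1, q=1).

1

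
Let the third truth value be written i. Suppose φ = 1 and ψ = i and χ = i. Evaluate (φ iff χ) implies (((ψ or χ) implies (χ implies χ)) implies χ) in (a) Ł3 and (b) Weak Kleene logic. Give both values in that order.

1; i

In Ł3: φ iff χ = 1 iff i = i  [1 − |1−½|]
ψ or χ = i or i = i
χ implies χ = i implies i = 1
(ψ or χ) implies (χ implies χ) = i implies 1 = 1
((ψ or χ) implies (χ implies χ)) implies χ = 1 implies i = i
(φ iff χ) implies (((ψ or χ) implies (χ implies χ)) implies χ) = i implies i = 1
In Weak Kleene logic: φ iff χ = 1 iff i = i
ψ or χ = i or i = i
χ implies χ = i implies i = i
(ψ or χ) implies (χ implies χ) = i implies i = i
((ψ or χ) implies (χ implies χ)) implies χ = i implies i = i
(φ iff χ) implies (((ψ or χ) implies (χ implies χ)) implies χ) = i implies i = i
They differ because Ł3 and Weak Kleene logic treat i differently under the binary connectives.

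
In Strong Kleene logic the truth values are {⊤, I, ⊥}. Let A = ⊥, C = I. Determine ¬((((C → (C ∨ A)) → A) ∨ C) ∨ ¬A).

⊥

C ∨ A = I ∨ ⊥ = I
C → (C ∨ A) = I → I = I  [¬I ∨ I]
(C → (C ∨ A)) → A = I → ⊥ = I
((C → (C ∨ A)) → A) ∨ C = I ∨ I = I
¬A = ¬⊥ = ⊤
(((C → (C ∨ A)) → A) ∨ C) ∨ ¬A = I ∨ ⊤ = ⊤
¬((((C → (C ∨ A)) → A) ∨ C) ∨ ¬A) = ¬⊤ = ⊥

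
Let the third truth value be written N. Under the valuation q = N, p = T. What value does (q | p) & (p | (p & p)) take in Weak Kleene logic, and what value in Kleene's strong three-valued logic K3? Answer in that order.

In Weak Kleene logic: q | p = N | T = N
p & p = T & T = T
p | (p & p) = T | T = T
(q | p) & (p | (p & p)) = N & T = N
In Kleene's strong three-valued logic K3: q | p = N | T = T
p & p = T & T = T
p | (p & p) = T | T = T
(q | p) & (p | (p & p)) = T & T = T
They differ because Weak Kleene logic and Kleene's strong three-valued logic K3 treat N differently under the binary connectives.

N; T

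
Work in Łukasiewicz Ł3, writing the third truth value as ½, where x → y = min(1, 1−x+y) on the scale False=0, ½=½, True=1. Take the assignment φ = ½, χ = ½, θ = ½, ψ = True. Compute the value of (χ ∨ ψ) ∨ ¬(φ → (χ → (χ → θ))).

χ ∨ ψ = ½ ∨ True = True
χ → θ = ½ → ½ = True
χ → (χ → θ) = ½ → True = True
φ → (χ → (χ → θ)) = ½ → True = True
¬(φ → (χ → (χ → θ))) = ¬True = False
(χ ∨ ψ) ∨ ¬(φ → (χ → (χ → θ))) = True ∨ False = True

True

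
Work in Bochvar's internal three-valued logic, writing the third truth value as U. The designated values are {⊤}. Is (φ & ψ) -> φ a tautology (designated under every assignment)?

No

Countermodel: φ=⊤, ψ=U gives U, which is not designated.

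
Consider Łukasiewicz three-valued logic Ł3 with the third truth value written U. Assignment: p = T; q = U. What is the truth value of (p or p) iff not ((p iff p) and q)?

p or p = T or T = T
p iff p = T iff T = T
(p iff p) and q = T and U = U
not ((p iff p) and q) = not U = U
(p or p) iff not ((p iff p) and q) = T iff U = U  [1 − |1−½|]

U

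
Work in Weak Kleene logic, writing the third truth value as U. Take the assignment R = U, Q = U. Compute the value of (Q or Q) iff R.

U

Q or Q = U or U = U
(Q or Q) iff R = U iff U = U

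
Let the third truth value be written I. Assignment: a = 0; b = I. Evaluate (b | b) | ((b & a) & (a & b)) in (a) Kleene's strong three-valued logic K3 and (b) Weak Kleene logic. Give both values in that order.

In Kleene's strong three-valued logic K3: b | b = I | I = I
b & a = I & 0 = 0
a & b = 0 & I = 0
(b & a) & (a & b) = 0 & 0 = 0
(b | b) | ((b & a) & (a & b)) = I | 0 = I
In Weak Kleene logic: b | b = I | I = I
b & a = I & 0 = I
a & b = 0 & I = I
(b & a) & (a & b) = I & I = I
(b | b) | ((b & a) & (a & b)) = I | I = I

I; I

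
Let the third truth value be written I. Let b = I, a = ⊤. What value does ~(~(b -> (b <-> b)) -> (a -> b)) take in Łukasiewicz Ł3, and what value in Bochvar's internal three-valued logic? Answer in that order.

In Łukasiewicz Ł3: b <-> b = I <-> I = ⊤
b -> (b <-> b) = I -> ⊤ = ⊤
~(b -> (b <-> b)) = ~⊤ = ⊥
a -> b = ⊤ -> I = I
~(b -> (b <-> b)) -> (a -> b) = ⊥ -> I = ⊤
~(~(b -> (b <-> b)) -> (a -> b)) = ~⊤ = ⊥
In Bochvar's internal three-valued logic: b <-> b = I <-> I = I
b -> (b <-> b) = I -> I = I
~(b -> (b <-> b)) = ~I = I
a -> b = ⊤ -> I = I
~(b -> (b <-> b)) -> (a -> b) = I -> I = I
~(~(b -> (b <-> b)) -> (a -> b)) = ~I = I
They differ because Łukasiewicz Ł3 and Bochvar's internal three-valued logic treat I differently under the binary connectives.

⊥; I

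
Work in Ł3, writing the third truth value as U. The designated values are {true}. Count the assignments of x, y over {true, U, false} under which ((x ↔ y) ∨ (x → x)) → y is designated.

3

Designated under: (x=true, y=true); (x=U, y=true); (x=false, y=true).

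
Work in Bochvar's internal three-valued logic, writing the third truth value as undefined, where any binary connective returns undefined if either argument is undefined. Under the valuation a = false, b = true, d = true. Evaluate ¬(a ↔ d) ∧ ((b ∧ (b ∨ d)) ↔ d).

true

a ↔ d = false ↔ true = false
¬(a ↔ d) = ¬false = true
b ∨ d = true ∨ true = true
b ∧ (b ∨ d) = true ∧ true = true
(b ∧ (b ∨ d)) ↔ d = true ↔ true = true
¬(a ↔ d) ∧ ((b ∧ (b ∨ d)) ↔ d) = true ∧ true = true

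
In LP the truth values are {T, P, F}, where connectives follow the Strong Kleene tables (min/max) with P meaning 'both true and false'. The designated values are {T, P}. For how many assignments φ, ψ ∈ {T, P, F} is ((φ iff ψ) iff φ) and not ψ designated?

4

Designated under: (φ=T, ψ=P); (φ=P, ψ=P); (φ=P, ψ=F); (φ=F, ψ=P).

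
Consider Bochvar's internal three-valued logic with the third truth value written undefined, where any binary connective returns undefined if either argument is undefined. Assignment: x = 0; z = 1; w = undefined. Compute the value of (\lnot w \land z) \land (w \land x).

\lnot w = \lnot undefined = undefined
\lnot w \land z = undefined \land 1 = undefined
w \land x = undefined \land 0 = undefined
(\lnot w \land z) \land (w \land x) = undefined \land undefined = undefined

undefined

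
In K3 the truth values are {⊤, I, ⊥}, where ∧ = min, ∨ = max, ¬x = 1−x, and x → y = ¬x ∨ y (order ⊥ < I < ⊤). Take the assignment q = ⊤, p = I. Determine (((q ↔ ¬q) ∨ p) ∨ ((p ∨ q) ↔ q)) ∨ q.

⊤

¬q = ¬⊤ = ⊥
q ↔ ¬q = ⊤ ↔ ⊥ = ⊥
(q ↔ ¬q) ∨ p = ⊥ ∨ I = I
p ∨ q = I ∨ ⊤ = ⊤
(p ∨ q) ↔ q = ⊤ ↔ ⊤ = ⊤
((q ↔ ¬q) ∨ p) ∨ ((p ∨ q) ↔ q) = I ∨ ⊤ = ⊤
(((q ↔ ¬q) ∨ p) ∨ ((p ∨ q) ↔ q)) ∨ q = ⊤ ∨ ⊤ = ⊤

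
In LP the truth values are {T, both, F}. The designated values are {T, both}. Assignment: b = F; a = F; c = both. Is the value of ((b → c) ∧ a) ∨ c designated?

b → c = F → both = T
(b → c) ∧ a = T ∧ F = F
((b → c) ∧ a) ∨ c = F ∨ both = both
both ∈ {T, both}.

Yes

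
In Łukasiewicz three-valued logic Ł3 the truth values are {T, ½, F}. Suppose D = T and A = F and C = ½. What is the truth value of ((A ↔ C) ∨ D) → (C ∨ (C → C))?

A ↔ C = F ↔ ½ = ½  [1 − |0−½|]
(A ↔ C) ∨ D = ½ ∨ T = T
C → C = ½ → ½ = T
C ∨ (C → C) = ½ ∨ T = T
((A ↔ C) ∨ D) → (C ∨ (C → C)) = T → T = T

T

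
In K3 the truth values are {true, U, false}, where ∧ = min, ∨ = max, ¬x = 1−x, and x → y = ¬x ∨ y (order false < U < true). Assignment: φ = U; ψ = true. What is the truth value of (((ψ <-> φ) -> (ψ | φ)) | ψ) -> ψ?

true

ψ <-> φ = true <-> U = U
ψ | φ = true | U = true
(ψ <-> φ) -> (ψ | φ) = U -> true = true
((ψ <-> φ) -> (ψ | φ)) | ψ = true | true = true
(((ψ <-> φ) -> (ψ | φ)) | ψ) -> ψ = true -> true = true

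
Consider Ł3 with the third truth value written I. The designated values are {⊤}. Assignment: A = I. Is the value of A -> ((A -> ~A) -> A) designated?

~A = ~I = I
A -> ~A = I -> I = ⊤  [min(1, 1−½+½)]
(A -> ~A) -> A = ⊤ -> I = I
A -> ((A -> ~A) -> A) = I -> I = ⊤
⊤ ∈ {⊤}.

Yes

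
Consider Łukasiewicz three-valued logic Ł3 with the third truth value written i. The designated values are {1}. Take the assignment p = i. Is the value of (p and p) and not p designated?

p and p = i and i = i
not p = not i = i
(p and p) and not p = i and i = i
i ∉ {1}.

No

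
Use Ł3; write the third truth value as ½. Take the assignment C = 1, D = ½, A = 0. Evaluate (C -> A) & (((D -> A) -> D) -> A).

0

C -> A = 1 -> 0 = 0
D -> A = ½ -> 0 = ½  [min(1, 1−½+0)]
(D -> A) -> D = ½ -> ½ = 1
((D -> A) -> D) -> A = 1 -> 0 = 0
(C -> A) & (((D -> A) -> D) -> A) = 0 & 0 = 0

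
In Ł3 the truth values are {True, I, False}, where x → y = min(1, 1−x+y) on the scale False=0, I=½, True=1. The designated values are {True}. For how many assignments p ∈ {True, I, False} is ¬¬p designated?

1

p=True: True ✓
p=I: I ·
p=False: False ·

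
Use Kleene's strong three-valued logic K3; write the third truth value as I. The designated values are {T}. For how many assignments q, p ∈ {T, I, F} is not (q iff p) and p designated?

Designated under: (q=F, p=T).

1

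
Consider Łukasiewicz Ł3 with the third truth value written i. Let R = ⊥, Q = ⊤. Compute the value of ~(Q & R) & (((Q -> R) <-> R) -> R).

⊥

Q & R = ⊤ & ⊥ = ⊥
~(Q & R) = ~⊥ = ⊤
Q -> R = ⊤ -> ⊥ = ⊥
(Q -> R) <-> R = ⊥ <-> ⊥ = ⊤
((Q -> R) <-> R) -> R = ⊤ -> ⊥ = ⊥
~(Q & R) & (((Q -> R) <-> R) -> R) = ⊤ & ⊥ = ⊥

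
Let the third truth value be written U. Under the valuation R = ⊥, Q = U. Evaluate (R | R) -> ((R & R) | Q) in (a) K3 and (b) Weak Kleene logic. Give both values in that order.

⊤; U

In K3: R | R = ⊥ | ⊥ = ⊥
R & R = ⊥ & ⊥ = ⊥
(R & R) | Q = ⊥ | U = U
(R | R) -> ((R & R) | Q) = ⊥ -> U = ⊤  [~⊥ | U]
In Weak Kleene logic: R | R = ⊥ | ⊥ = ⊥
R & R = ⊥ & ⊥ = ⊥
(R & R) | Q = ⊥ | U = U
(R | R) -> ((R & R) | Q) = ⊥ -> U = U  [any arg is the third value ⇒ result is the third value]
They differ because K3 and Weak Kleene logic treat U differently under the binary connectives.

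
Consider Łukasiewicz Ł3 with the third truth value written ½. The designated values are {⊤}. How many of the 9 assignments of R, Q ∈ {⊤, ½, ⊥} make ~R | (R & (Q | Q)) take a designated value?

Designated under: (R=⊤, Q=⊤); (R=⊥, Q=⊤); (R=⊥, Q=½); (R=⊥, Q=⊥).

4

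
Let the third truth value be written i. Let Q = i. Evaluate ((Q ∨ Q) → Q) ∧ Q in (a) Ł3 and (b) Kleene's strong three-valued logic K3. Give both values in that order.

i; i

In Ł3: Q ∨ Q = i ∨ i = i
(Q ∨ Q) → Q = i → i = True  [min(1, 1−½+½)]
((Q ∨ Q) → Q) ∧ Q = True ∧ i = i
In Kleene's strong three-valued logic K3: Q ∨ Q = i ∨ i = i
(Q ∨ Q) → Q = i → i = i  [¬i ∨ i]
((Q ∨ Q) → Q) ∧ Q = i ∧ i = i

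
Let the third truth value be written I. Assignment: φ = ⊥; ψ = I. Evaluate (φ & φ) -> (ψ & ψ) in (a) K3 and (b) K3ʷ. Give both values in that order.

In K3: φ & φ = ⊥ & ⊥ = ⊥
ψ & ψ = I & I = I
(φ & φ) -> (ψ & ψ) = ⊥ -> I = ⊤
In K3ʷ: φ & φ = ⊥ & ⊥ = ⊥
ψ & ψ = I & I = I
(φ & φ) -> (ψ & ψ) = ⊥ -> I = I  [any arg is the third value ⇒ result is the third value]
They differ because K3 and K3ʷ treat I differently under the binary connectives.

⊤; I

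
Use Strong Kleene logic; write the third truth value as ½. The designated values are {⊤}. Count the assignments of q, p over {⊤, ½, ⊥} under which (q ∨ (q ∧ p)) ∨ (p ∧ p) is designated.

5

Of the 9 assignments, 5 give a value in {⊤}.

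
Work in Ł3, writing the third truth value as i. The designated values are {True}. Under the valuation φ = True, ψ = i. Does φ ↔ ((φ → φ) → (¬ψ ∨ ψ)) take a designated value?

No

φ → φ = True → True = True
¬ψ = ¬i = i
¬ψ ∨ ψ = i ∨ i = i
(φ → φ) → (¬ψ ∨ ψ) = True → i = i
φ ↔ ((φ → φ) → (¬ψ ∨ ψ)) = True ↔ i = i
i ∉ {True}.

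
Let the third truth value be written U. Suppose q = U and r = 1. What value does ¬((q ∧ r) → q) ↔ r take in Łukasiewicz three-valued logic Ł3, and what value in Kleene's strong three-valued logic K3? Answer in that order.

In Łukasiewicz three-valued logic Ł3: q ∧ r = U ∧ 1 = U
(q ∧ r) → q = U → U = 1  [min(1, 1−½+½)]
¬((q ∧ r) → q) = ¬1 = 0
¬((q ∧ r) → q) ↔ r = 0 ↔ 1 = 0
In Kleene's strong three-valued logic K3: q ∧ r = U ∧ 1 = U
(q ∧ r) → q = U → U = U  [¬U ∨ U]
¬((q ∧ r) → q) = ¬U = U
¬((q ∧ r) → q) ↔ r = U ↔ 1 = U
They differ because Łukasiewicz three-valued logic Ł3 and Kleene's strong three-valued logic K3 treat U differently under implication.

0; U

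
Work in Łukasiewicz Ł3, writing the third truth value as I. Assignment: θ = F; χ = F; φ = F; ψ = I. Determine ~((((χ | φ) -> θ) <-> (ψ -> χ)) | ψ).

I

χ | φ = F | F = F
(χ | φ) -> θ = F -> F = T
ψ -> χ = I -> F = I  [min(1, 1−½+0)]
((χ | φ) -> θ) <-> (ψ -> χ) = T <-> I = I
(((χ | φ) -> θ) <-> (ψ -> χ)) | ψ = I | I = I
~((((χ | φ) -> θ) <-> (ψ -> χ)) | ψ) = ~I = I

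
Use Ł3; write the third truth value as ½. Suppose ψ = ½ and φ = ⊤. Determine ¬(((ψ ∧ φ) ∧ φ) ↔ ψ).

⊥

ψ ∧ φ = ½ ∧ ⊤ = ½
(ψ ∧ φ) ∧ φ = ½ ∧ ⊤ = ½
((ψ ∧ φ) ∧ φ) ↔ ψ = ½ ↔ ½ = ⊤  [1 − |½−½|]
¬(((ψ ∧ φ) ∧ φ) ↔ ψ) = ¬⊤ = ⊥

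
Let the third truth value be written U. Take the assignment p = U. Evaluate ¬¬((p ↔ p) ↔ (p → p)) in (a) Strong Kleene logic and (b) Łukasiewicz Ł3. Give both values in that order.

In Strong Kleene logic: p ↔ p = U ↔ U = U
p → p = U → U = U
(p ↔ p) ↔ (p → p) = U ↔ U = U
¬((p ↔ p) ↔ (p → p)) = ¬U = U
¬¬((p ↔ p) ↔ (p → p)) = ¬U = U
In Łukasiewicz Ł3: p ↔ p = U ↔ U = ⊤
p → p = U → U = ⊤
(p ↔ p) ↔ (p → p) = ⊤ ↔ ⊤ = ⊤
¬((p ↔ p) ↔ (p → p)) = ¬⊤ = ⊥
¬¬((p ↔ p) ↔ (p → p)) = ¬⊥ = ⊤
They differ because Strong Kleene logic and Łukasiewicz Ł3 treat U differently under implication.

U; ⊤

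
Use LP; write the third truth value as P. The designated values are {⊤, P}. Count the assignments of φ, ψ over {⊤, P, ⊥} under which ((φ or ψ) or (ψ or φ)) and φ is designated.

Of the 9 assignments, 6 give a value in {⊤, P}.

6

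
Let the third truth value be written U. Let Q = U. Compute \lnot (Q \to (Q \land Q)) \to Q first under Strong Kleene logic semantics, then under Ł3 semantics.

U; T

In Strong Kleene logic: Q \land Q = U \land U = U
Q \to (Q \land Q) = U \to U = U
\lnot (Q \to (Q \land Q)) = \lnot U = U
\lnot (Q \to (Q \land Q)) \to Q = U \to U = U
In Ł3: Q \land Q = U \land U = U
Q \to (Q \land Q) = U \to U = T
\lnot (Q \to (Q \land Q)) = \lnot T = F
\lnot (Q \to (Q \land Q)) \to Q = F \to U = T
They differ because Strong Kleene logic and Ł3 treat U differently under implication.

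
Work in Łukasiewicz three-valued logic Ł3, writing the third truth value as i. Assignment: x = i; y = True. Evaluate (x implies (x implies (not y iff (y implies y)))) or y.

True

not y = not True = False
y implies y = True implies True = True
not y iff (y implies y) = False iff True = False
x implies (not y iff (y implies y)) = i implies False = i
x implies (x implies (not y iff (y implies y))) = i implies i = True
(x implies (x implies (not y iff (y implies y)))) or y = True or True = True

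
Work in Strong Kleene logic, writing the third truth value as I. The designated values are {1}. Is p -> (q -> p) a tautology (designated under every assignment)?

Countermodel: p=I, q=1 gives I, which is not designated.

No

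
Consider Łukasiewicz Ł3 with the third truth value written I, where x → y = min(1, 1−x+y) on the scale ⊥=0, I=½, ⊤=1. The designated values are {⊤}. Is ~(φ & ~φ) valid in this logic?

No

Countermodel: φ=I gives I, which is not designated.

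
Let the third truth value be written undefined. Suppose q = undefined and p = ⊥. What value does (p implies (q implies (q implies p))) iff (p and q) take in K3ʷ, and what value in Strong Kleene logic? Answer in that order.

undefined; ⊥

In K3ʷ: q implies p = undefined implies ⊥ = undefined  [any arg is the third value ⇒ result is the third value]
q implies (q implies p) = undefined implies undefined = undefined
p implies (q implies (q implies p)) = ⊥ implies undefined = undefined
p and q = ⊥ and undefined = undefined
(p implies (q implies (q implies p))) iff (p and q) = undefined iff undefined = undefined
In Strong Kleene logic: q implies p = undefined implies ⊥ = undefined  [not undefined or ⊥]
q implies (q implies p) = undefined implies undefined = undefined
p implies (q implies (q implies p)) = ⊥ implies undefined = ⊤
p and q = ⊥ and undefined = ⊥
(p implies (q implies (q implies p))) iff (p and q) = ⊤ iff ⊥ = ⊥
They differ because K3ʷ and Strong Kleene logic treat undefined differently under the binary connectives.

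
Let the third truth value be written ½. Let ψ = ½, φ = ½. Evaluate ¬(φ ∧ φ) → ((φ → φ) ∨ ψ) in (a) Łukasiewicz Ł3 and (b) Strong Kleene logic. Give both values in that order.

In Łukasiewicz Ł3: φ ∧ φ = ½ ∧ ½ = ½
¬(φ ∧ φ) = ¬½ = ½
φ → φ = ½ → ½ = 1  [min(1, 1−½+½)]
(φ → φ) ∨ ψ = 1 ∨ ½ = 1
¬(φ ∧ φ) → ((φ → φ) ∨ ψ) = ½ → 1 = 1
In Strong Kleene logic: φ ∧ φ = ½ ∧ ½ = ½
¬(φ ∧ φ) = ¬½ = ½
φ → φ = ½ → ½ = ½
(φ → φ) ∨ ψ = ½ ∨ ½ = ½
¬(φ ∧ φ) → ((φ → φ) ∨ ψ) = ½ → ½ = ½
They differ because Łukasiewicz Ł3 and Strong Kleene logic treat ½ differently under implication.

1; ½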